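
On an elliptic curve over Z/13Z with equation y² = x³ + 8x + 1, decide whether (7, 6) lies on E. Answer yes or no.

yes

y² = 6² ≡ 10; x³ + 8x + 1 = 400 ≡ 10 (mod 13). 10 = 10.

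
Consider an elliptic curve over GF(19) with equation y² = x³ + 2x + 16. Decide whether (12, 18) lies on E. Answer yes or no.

yes

y² = 18² ≡ 1; x³ + 2x + 16 = 1768 ≡ 1 (mod 19). 1 = 1.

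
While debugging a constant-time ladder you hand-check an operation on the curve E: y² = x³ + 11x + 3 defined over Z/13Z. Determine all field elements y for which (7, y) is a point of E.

x³ + 11x + 3 = 423 ≡ 7 (mod 13).
7 is a non-residue mod 13; no y exists.

none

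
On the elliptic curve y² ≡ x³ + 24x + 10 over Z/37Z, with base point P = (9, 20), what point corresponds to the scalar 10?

Double-and-add on 10 = (1010)₂. Start with P = (9, 20) for the leading 1-bit.
double: tangent at (9, 20): λ = (3·9² + 24)/(2·20) ≡ 8/3. 3⁻¹ ≡ 25 (mod 37) since 3·25 = 75 ≡ 1, so λ ≡ 8·25 ≡ 15.
  x = λ² - 9 - 9 = 225 - 18 ≡ 22; y = λ·(9 - 22) - 20 ≡ 7. → (22, 7)
double: tangent at (22, 7): λ = (3·22² + 24)/(2·7) ≡ 33/14. 14⁻¹ ≡ 8 (mod 37), so λ ≡ 33·8 ≡ 5.
  x = λ² - 22 - 22 = 25 - 44 ≡ 18; y = λ·(22 - 18) - 7 ≡ 13. → (18, 13)
add P: (18, 13) + (9, 20). λ = (20 - 13)/(9 - 18) ≡ 7/28 mod 37. 28⁻¹ ≡ 4 (mod 37) since 28·4 = 112 ≡ 1, so λ ≡ 28.
  x = λ² - 18 - 9 = 784 - 27 ≡ 17; y = λ·(18 - 17) - 13 ≡ 15. → (17, 15)
double: tangent at (17, 15): λ = (3·17² + 24)/(2·15) ≡ 3/30. 30⁻¹ ≡ 21 (mod 37) since 30·21 = 630 ≡ 1, so λ ≡ 3·21 ≡ 26.
  x = λ² - 17 - 17 = 676 - 34 ≡ 13; y = λ·(17 - 13) - 15 ≡ 15. → (13, 15)

(13, 15)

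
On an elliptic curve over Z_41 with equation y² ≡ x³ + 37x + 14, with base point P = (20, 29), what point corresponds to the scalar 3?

(26, 26)

Repeated addition: build up to 3P.
2P: tangent at (20, 29): λ = (3·20² + 37)/(2·29) ≡ 7/17. 17⁻¹ ≡ 29 (mod 41) since 17·29 = 493 ≡ 1, so λ ≡ 7·29 ≡ 39.
  x = λ² - 20 - 20 = 1521 - 40 ≡ 5; y = λ·(20 - 5) - 29 ≡ 23. → (5, 23)
3P: (5, 23) + (20, 29). λ = (29 - 23)/(20 - 5) ≡ 6/15 mod 41. 15⁻¹ ≡ 11 (mod 41), so λ ≡ 25.
  x = λ² - 5 - 20 = 625 - 25 ≡ 26; y = λ·(5 - 26) - 23 ≡ 26. → (26, 26)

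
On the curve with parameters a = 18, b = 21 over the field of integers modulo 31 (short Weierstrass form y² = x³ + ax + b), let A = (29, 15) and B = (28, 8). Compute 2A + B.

First 2A:
Repeated addition: build up to 2A.
2A: tangent at (29, 15): λ = (3·29² + 18)/(2·15) ≡ 30/30. 30⁻¹ ≡ 30 (mod 31) since 30·30 = 900 ≡ 1, so λ ≡ 30·30 ≡ 1.
  x = λ² - 29 - 29 = 1 - 58 ≡ 5; y = λ·(29 - 5) - 15 ≡ 9. → (5, 9)
2A = (5, 9).
Finally 2A + B:
(5, 9) + (28, 8). λ = (8 - 9)/(28 - 5) ≡ 30/23 mod 31. 23⁻¹ ≡ 27 (mod 31) since 23·27 = 621 ≡ 1, so λ ≡ 4.
  x = λ² - 5 - 28 = 16 - 33 ≡ 14; y = λ·(5 - 14) - 9 ≡ 17. → (14, 17)

(14, 17)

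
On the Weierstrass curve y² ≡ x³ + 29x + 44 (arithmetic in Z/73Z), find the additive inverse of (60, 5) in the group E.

-(60, 5) = (60, -5 mod 73) = (60, 68).

(60, 68)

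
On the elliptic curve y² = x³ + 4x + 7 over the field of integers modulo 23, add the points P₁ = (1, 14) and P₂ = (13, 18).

(1, 14) + (13, 18). λ = (18 - 14)/(13 - 1) ≡ 4/12 mod 23. 12⁻¹ ≡ 2 (mod 23), so λ ≡ 8.
  x = λ² - 1 - 13 = 64 - 14 ≡ 4; y = λ·(1 - 4) - 14 ≡ 8. → (4, 8)

(4, 8)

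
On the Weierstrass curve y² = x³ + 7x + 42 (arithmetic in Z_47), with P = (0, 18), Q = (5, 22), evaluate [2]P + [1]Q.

First 2P:
Repeated addition: build up to 2P.
2P: tangent at (0, 18): λ = (3·0² + 7)/(2·18) ≡ 7/36. 36⁻¹ ≡ 17 (mod 47), so λ ≡ 7·17 ≡ 25.
  x = λ² - 0 - 0 = 625 - 0 ≡ 14; y = λ·(0 - 14) - 18 ≡ 8. → (14, 8)
2P = (14, 8).
Finally 2P + Q:
(14, 8) + (5, 22). λ = (22 - 8)/(5 - 14) ≡ 14/38 mod 47. 38⁻¹ ≡ 26 (mod 47), so λ ≡ 35.
  x = λ² - 14 - 5 = 1225 - 19 ≡ 31; y = λ·(14 - 31) - 8 ≡ 8. → (31, 8)

(31, 8)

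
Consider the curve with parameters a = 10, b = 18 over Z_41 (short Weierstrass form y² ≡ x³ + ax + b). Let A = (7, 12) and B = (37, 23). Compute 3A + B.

(16, 16)

First 3A:
Repeated addition: build up to 3A.
2A: tangent at (7, 12): λ = (3·7² + 10)/(2·12) ≡ 34/24. 24⁻¹ ≡ 12 (mod 41), so λ ≡ 34·12 ≡ 39.
  x = λ² - 7 - 7 = 1521 - 14 ≡ 31; y = λ·(7 - 31) - 12 ≡ 36. → (31, 36)
3A: (31, 36) + (7, 12). λ = (12 - 36)/(7 - 31) ≡ 17/17 mod 41. 17⁻¹ ≡ 29 (mod 41) since 17·29 = 493 ≡ 1, so λ ≡ 1.
  x = λ² - 31 - 7 = 1 - 38 ≡ 4; y = λ·(31 - 4) - 36 ≡ 32. → (4, 32)
3A = (4, 32).
Finally 3A + B:
(4, 32) + (37, 23). λ = (23 - 32)/(37 - 4) ≡ 32/33 mod 41. 33⁻¹ ≡ 5 (mod 41), so λ ≡ 37.
  x = λ² - 4 - 37 = 1369 - 41 ≡ 16; y = λ·(4 - 16) - 32 ≡ 16. → (16, 16)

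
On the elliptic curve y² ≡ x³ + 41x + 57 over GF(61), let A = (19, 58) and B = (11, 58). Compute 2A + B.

(57, 45)

First 2A:
Repeated addition: build up to 2A.
2A: tangent at (19, 58): λ = (3·19² + 41)/(2·58) ≡ 26/55. 55⁻¹ ≡ 10 (mod 61), so λ ≡ 26·10 ≡ 16.
  x = λ² - 19 - 19 = 256 - 38 ≡ 35; y = λ·(19 - 35) - 58 ≡ 52. → (35, 52)
2A = (35, 52).
Finally 2A + B:
(35, 52) + (11, 58). λ = (58 - 52)/(11 - 35) ≡ 6/37 mod 61. 37⁻¹ ≡ 33 (mod 61) since 37·33 = 1221 ≡ 1, so λ ≡ 15.
  x = λ² - 35 - 11 = 225 - 46 ≡ 57; y = λ·(35 - 57) - 52 ≡ 45. → (57, 45)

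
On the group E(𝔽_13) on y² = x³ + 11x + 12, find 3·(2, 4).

(8, 12)

Write Q = (2, 4).
Repeated addition: build up to 3Q.
2Q: tangent at (2, 4): λ = (3·2² + 11)/(2·4) ≡ 10/8. 8⁻¹ ≡ 5 (mod 13) since 8·5 = 40 ≡ 1, so λ ≡ 10·5 ≡ 11.
  x = λ² - 2 - 2 = 121 - 4 ≡ 0; y = λ·(2 - 0) - 4 ≡ 5. → (0, 5)
3Q: (0, 5) + (2, 4). λ = (4 - 5)/(2 - 0) ≡ 12/2 mod 13. 2⁻¹ ≡ 7 (mod 13) since 2·7 = 14 ≡ 1, so λ ≡ 6.
  x = λ² - 0 - 2 = 36 - 2 ≡ 8; y = λ·(0 - 8) - 5 ≡ 12. → (8, 12)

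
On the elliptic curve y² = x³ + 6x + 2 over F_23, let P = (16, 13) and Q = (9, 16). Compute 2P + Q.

First 2P:
Repeated addition: build up to 2P.
2P: tangent at (16, 13): λ = (3·16² + 6)/(2·13) ≡ 15/3. 3⁻¹ ≡ 8 (mod 23), so λ ≡ 15·8 ≡ 5.
  x = λ² - 16 - 16 = 25 - 32 ≡ 16; y = λ·(16 - 16) - 13 ≡ 10. → (16, 10)
2P = (16, 10).
Finally 2P + Q:
(16, 10) + (9, 16). λ = (16 - 10)/(9 - 16) ≡ 6/16 mod 23. 16⁻¹ ≡ 13 (mod 23) since 16·13 = 208 ≡ 1, so λ ≡ 9.
  x = λ² - 16 - 9 = 81 - 25 ≡ 10; y = λ·(16 - 10) - 10 ≡ 21. → (10, 21)

(10, 21)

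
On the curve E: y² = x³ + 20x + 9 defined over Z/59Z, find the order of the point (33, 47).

10

2P: tangent at (33, 47): λ = (3·33² + 20)/(2·47) ≡ 42/35. 35⁻¹ ≡ 27 (mod 59) since 35·27 = 945 ≡ 1, so λ ≡ 42·27 ≡ 13.
  x = λ² - 33 - 33 = 169 - 66 ≡ 44; y = λ·(33 - 44) - 47 ≡ 46. → (44, 46)
3P: (44, 46) + (33, 47). λ = (47 - 46)/(33 - 44) ≡ 1/48 mod 59. 48⁻¹ ≡ 16 (mod 59), so λ ≡ 16.
  x = λ² - 44 - 33 = 256 - 77 ≡ 2; y = λ·(44 - 2) - 46 ≡ 36. → (2, 36)
4P: (2, 36) + (33, 47). λ = (47 - 36)/(33 - 2) ≡ 11/31 mod 59. 31⁻¹ ≡ 40 (mod 59), so λ ≡ 27.
  x = λ² - 2 - 33 = 729 - 35 ≡ 45; y = λ·(2 - 45) - 36 ≡ 42. → (45, 42)
5P: (45, 42) + (33, 47). λ = (47 - 42)/(33 - 45) ≡ 5/47 mod 59. 47⁻¹ ≡ 54 (mod 59), so λ ≡ 34.
  x = λ² - 45 - 33 = 1156 - 78 ≡ 16; y = λ·(45 - 16) - 42 ≡ 0. → (16, 0)
6P: (16, 0) + (33, 47). λ = (47 - 0)/(33 - 16) ≡ 47/17 mod 59. 17⁻¹ ≡ 7 (mod 59), so λ ≡ 34.
  x = λ² - 16 - 33 = 1156 - 49 ≡ 45; y = λ·(16 - 45) - 0 ≡ 17. → (45, 17)
7P: (45, 17) + (33, 47). λ = (47 - 17)/(33 - 45) ≡ 30/47 mod 59. 47⁻¹ ≡ 54 (mod 59), so λ ≡ 27.
  x = λ² - 45 - 33 = 729 - 78 ≡ 2; y = λ·(45 - 2) - 17 ≡ 23. → (2, 23)
8P: (2, 23) + (33, 47). λ = (47 - 23)/(33 - 2) ≡ 24/31 mod 59. 31⁻¹ ≡ 40 (mod 59), so λ ≡ 16.
  x = λ² - 2 - 33 = 256 - 35 ≡ 44; y = λ·(2 - 44) - 23 ≡ 13. → (44, 13)
9P: (44, 13) + (33, 47). λ = (47 - 13)/(33 - 44) ≡ 34/48 mod 59. 48⁻¹ ≡ 16 (mod 59) since 48·16 = 768 ≡ 1, so λ ≡ 13.
  x = λ² - 44 - 33 = 169 - 77 ≡ 33; y = λ·(44 - 33) - 13 ≡ 12. → (33, 12)
10P: (33, 12) + (33, 47): same x and y₁ ≡ -y₂, so the sum is O.
10P = O, so the order is 10.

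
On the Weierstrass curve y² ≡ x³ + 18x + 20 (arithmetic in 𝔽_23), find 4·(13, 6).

Write G = (13, 6).
Double-and-add on 4 = (100)₂. Start with G = (13, 6) for the leading 1-bit.
double: tangent at (13, 6): λ = (3·13² + 18)/(2·6) ≡ 19/12. 12⁻¹ ≡ 2 (mod 23) since 12·2 = 24 ≡ 1, so λ ≡ 19·2 ≡ 15.
  x = λ² - 13 - 13 = 225 - 26 ≡ 15; y = λ·(13 - 15) - 6 ≡ 10. → (15, 10)
double: tangent at (15, 10): λ = (3·15² + 18)/(2·10) ≡ 3/20. 20⁻¹ ≡ 15 (mod 23) since 20·15 = 300 ≡ 1, so λ ≡ 3·15 ≡ 22.
  x = λ² - 15 - 15 = 484 - 30 ≡ 17; y = λ·(15 - 17) - 10 ≡ 15. → (17, 15)

(17, 15)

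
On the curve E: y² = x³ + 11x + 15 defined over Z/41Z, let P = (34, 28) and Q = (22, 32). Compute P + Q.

(34, 28) + (22, 32). λ = (32 - 28)/(22 - 34) ≡ 4/29 mod 41. 29⁻¹ ≡ 17 (mod 41) since 29·17 = 493 ≡ 1, so λ ≡ 27.
  x = λ² - 34 - 22 = 729 - 56 ≡ 17; y = λ·(34 - 17) - 28 ≡ 21. → (17, 21)

(17, 21)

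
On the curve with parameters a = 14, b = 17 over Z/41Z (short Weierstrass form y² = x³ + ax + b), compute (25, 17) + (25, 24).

The two points share x = 25 and their y-coordinates satisfy 17 + 24 ≡ 0 (mod 41), so they are inverses. Their sum is ∞.

O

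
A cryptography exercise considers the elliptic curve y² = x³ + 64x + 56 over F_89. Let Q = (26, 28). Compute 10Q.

Double-and-add on 10 = (1010)₂. Start with Q = (26, 28) for the leading 1-bit.
double: tangent at (26, 28): λ = (3·26² + 64)/(2·28) ≡ 45/56. 56⁻¹ ≡ 62 (mod 89), so λ ≡ 45·62 ≡ 31.
  x = λ² - 26 - 26 = 961 - 52 ≡ 19; y = λ·(26 - 19) - 28 ≡ 11. → (19, 11)
double: tangent at (19, 11): λ = (3·19² + 64)/(2·11) ≡ 79/22. 22⁻¹ ≡ 85 (mod 89) since 22·85 = 1870 ≡ 1, so λ ≡ 79·85 ≡ 40.
  x = λ² - 19 - 19 = 1600 - 38 ≡ 49; y = λ·(19 - 49) - 11 ≡ 35. → (49, 35)
add Q: (49, 35) + (26, 28). λ = (28 - 35)/(26 - 49) ≡ 82/66 mod 89. 66⁻¹ ≡ 58 (mod 89), so λ ≡ 39.
  x = λ² - 49 - 26 = 1521 - 75 ≡ 22; y = λ·(49 - 22) - 35 ≡ 39. → (22, 39)
double: tangent at (22, 39): λ = (3·22² + 64)/(2·39) ≡ 3/78. 78⁻¹ ≡ 8 (mod 89), so λ ≡ 3·8 ≡ 24.
  x = λ² - 22 - 22 = 576 - 44 ≡ 87; y = λ·(22 - 87) - 39 ≡ 3. → (87, 3)

(87, 3)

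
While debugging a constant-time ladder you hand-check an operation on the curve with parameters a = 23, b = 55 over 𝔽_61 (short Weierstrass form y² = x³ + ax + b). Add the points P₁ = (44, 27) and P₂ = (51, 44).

(8, 43)

(44, 27) + (51, 44). λ = (44 - 27)/(51 - 44) ≡ 17/7 mod 61. 7⁻¹ ≡ 35 (mod 61), so λ ≡ 46.
  x = λ² - 44 - 51 = 2116 - 95 ≡ 8; y = λ·(44 - 8) - 27 ≡ 43. → (8, 43)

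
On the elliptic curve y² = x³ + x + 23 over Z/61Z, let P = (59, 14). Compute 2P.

tangent at (59, 14): λ = (3·59² + 1)/(2·14) ≡ 13/28. 28⁻¹ ≡ 24 (mod 61) since 28·24 = 672 ≡ 1, so λ ≡ 13·24 ≡ 7.
  x = λ² - 59 - 59 = 49 - 118 ≡ 53; y = λ·(59 - 53) - 14 ≡ 28. → (53, 28)

(53, 28)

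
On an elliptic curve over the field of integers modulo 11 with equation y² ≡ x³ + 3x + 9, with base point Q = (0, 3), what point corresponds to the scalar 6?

Double-and-add on 6 = (110)₂. Start with Q = (0, 3) for the leading 1-bit.
double: tangent at (0, 3): λ = (3·0² + 3)/(2·3) ≡ 3/6. 6⁻¹ ≡ 2 (mod 11), so λ ≡ 3·2 ≡ 6.
  x = λ² - 0 - 0 = 36 - 0 ≡ 3; y = λ·(0 - 3) - 3 ≡ 1. → (3, 1)
add Q: (3, 1) + (0, 3). λ = (3 - 1)/(0 - 3) ≡ 2/8 mod 11. 8⁻¹ ≡ 7 (mod 11) since 8·7 = 56 ≡ 1, so λ ≡ 3.
  x = λ² - 3 - 0 = 9 - 3 ≡ 6; y = λ·(3 - 6) - 1 ≡ 1. → (6, 1)
double: tangent at (6, 1): λ = (3·6² + 3)/(2·1) ≡ 1/2. 2⁻¹ ≡ 6 (mod 11) since 2·6 = 12 ≡ 1, so λ ≡ 1·6 ≡ 6.
  x = λ² - 6 - 6 = 36 - 12 ≡ 2; y = λ·(6 - 2) - 1 ≡ 1. → (2, 1)

(2, 1)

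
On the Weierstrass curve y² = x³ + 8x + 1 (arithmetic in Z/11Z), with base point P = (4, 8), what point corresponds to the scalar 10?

(0, 10)

Double-and-add on 10 = (1010)₂. Start with P = (4, 8) for the leading 1-bit.
double: tangent at (4, 8): λ = (3·4² + 8)/(2·8) ≡ 1/5. 5⁻¹ ≡ 9 (mod 11), so λ ≡ 1·9 ≡ 9.
  x = λ² - 4 - 4 = 81 - 8 ≡ 7; y = λ·(4 - 7) - 8 ≡ 9. → (7, 9)
double: tangent at (7, 9): λ = (3·7² + 8)/(2·9) ≡ 1/7. 7⁻¹ ≡ 8 (mod 11), so λ ≡ 1·8 ≡ 8.
  x = λ² - 7 - 7 = 64 - 14 ≡ 6; y = λ·(7 - 6) - 9 ≡ 10. → (6, 10)
add P: (6, 10) + (4, 8). λ = (8 - 10)/(4 - 6) ≡ 9/9 mod 11. 9⁻¹ ≡ 5 (mod 11), so λ ≡ 1.
  x = λ² - 6 - 4 = 1 - 10 ≡ 2; y = λ·(6 - 2) - 10 ≡ 5. → (2, 5)
double: tangent at (2, 5): λ = (3·2² + 8)/(2·5) ≡ 9/10. 10⁻¹ ≡ 10 (mod 11) since 10·10 = 100 ≡ 1, so λ ≡ 9·10 ≡ 2.
  x = λ² - 2 - 2 = 4 - 4 ≡ 0; y = λ·(2 - 0) - 5 ≡ 10. → (0, 10)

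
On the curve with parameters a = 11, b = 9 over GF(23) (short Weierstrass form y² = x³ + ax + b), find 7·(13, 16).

Write G = (13, 16).
Double-and-add on 7 = (111)₂. Start with G = (13, 16) for the leading 1-bit.
double: tangent at (13, 16): λ = (3·13² + 11)/(2·16) ≡ 12/9. 9⁻¹ ≡ 18 (mod 23), so λ ≡ 12·18 ≡ 9.
  x = λ² - 13 - 13 = 81 - 26 ≡ 9; y = λ·(13 - 9) - 16 ≡ 20. → (9, 20)
add G: (9, 20) + (13, 16). λ = (16 - 20)/(13 - 9) ≡ 19/4 mod 23. 4⁻¹ ≡ 6 (mod 23) since 4·6 = 24 ≡ 1, so λ ≡ 22.
  x = λ² - 9 - 13 = 484 - 22 ≡ 2; y = λ·(9 - 2) - 20 ≡ 19. → (2, 19)
double: tangent at (2, 19): λ = (3·2² + 11)/(2·19) ≡ 0/15. 15⁻¹ ≡ 20 (mod 23), so λ ≡ 0·20 ≡ 0.
  x = λ² - 2 - 2 = 0 - 4 ≡ 19; y = λ·(2 - 19) - 19 ≡ 4. → (19, 4)
add G: (19, 4) + (13, 16). λ = (16 - 4)/(13 - 19) ≡ 12/17 mod 23. 17⁻¹ ≡ 19 (mod 23), so λ ≡ 21.
  x = λ² - 19 - 13 = 441 - 32 ≡ 18; y = λ·(19 - 18) - 4 ≡ 17. → (18, 17)

(18, 17)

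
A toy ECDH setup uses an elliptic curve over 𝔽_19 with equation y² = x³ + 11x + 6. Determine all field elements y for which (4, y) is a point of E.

x³ + 11x + 6 = 114 ≡ 0 (mod 19).
Only y = 0 satisfies y² ≡ 0.

0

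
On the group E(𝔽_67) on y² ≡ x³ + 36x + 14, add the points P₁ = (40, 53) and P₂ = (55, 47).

(40, 53) + (55, 47). λ = (47 - 53)/(55 - 40) ≡ 61/15 mod 67. 15⁻¹ ≡ 9 (mod 67) since 15·9 = 135 ≡ 1, so λ ≡ 13.
  x = λ² - 40 - 55 = 169 - 95 ≡ 7; y = λ·(40 - 7) - 53 ≡ 41. → (7, 41)

(7, 41)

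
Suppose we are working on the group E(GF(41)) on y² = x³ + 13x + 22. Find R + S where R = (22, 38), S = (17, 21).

(22, 38) + (17, 21). λ = (21 - 38)/(17 - 22) ≡ 24/36 mod 41. 36⁻¹ ≡ 8 (mod 41), so λ ≡ 28.
  x = λ² - 22 - 17 = 784 - 39 ≡ 7; y = λ·(22 - 7) - 38 ≡ 13. → (7, 13)

(7, 13)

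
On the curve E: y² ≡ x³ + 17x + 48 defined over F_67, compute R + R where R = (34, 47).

tangent at (34, 47): λ = (3·34² + 17)/(2·47) ≡ 1/27. 27⁻¹ ≡ 5 (mod 67), so λ ≡ 1·5 ≡ 5.
  x = λ² - 34 - 34 = 25 - 68 ≡ 24; y = λ·(34 - 24) - 47 ≡ 3. → (24, 3)

(24, 3)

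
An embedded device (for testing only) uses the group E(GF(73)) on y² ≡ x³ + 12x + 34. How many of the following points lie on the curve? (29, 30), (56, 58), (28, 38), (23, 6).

2

(29, 30): 30² ≡ 24, rhs ≡ 24 → on.
(56, 58): 58² ≡ 6, rhs ≡ 27 → off.
(28, 38): 38² ≡ 57, rhs ≡ 57 → on.
(23, 6): 6² ≡ 36, rhs ≡ 67 → off.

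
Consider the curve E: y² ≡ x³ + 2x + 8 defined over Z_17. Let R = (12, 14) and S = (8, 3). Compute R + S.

(12, 3)

(12, 14) + (8, 3). λ = (3 - 14)/(8 - 12) ≡ 6/13 mod 17. 13⁻¹ ≡ 4 (mod 17), so λ ≡ 7.
  x = λ² - 12 - 8 = 49 - 20 ≡ 12; y = λ·(12 - 12) - 14 ≡ 3. → (12, 3)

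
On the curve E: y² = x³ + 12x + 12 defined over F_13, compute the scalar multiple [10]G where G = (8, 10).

Repeated addition: build up to 10G.
2G: tangent at (8, 10): λ = (3·8² + 12)/(2·10) ≡ 9/7. 7⁻¹ ≡ 2 (mod 13) since 7·2 = 14 ≡ 1, so λ ≡ 9·2 ≡ 5.
  x = λ² - 8 - 8 = 25 - 16 ≡ 9; y = λ·(8 - 9) - 10 ≡ 11. → (9, 11)
3G: (9, 11) + (8, 10). λ = (10 - 11)/(8 - 9) ≡ 12/12 mod 13. 12⁻¹ ≡ 12 (mod 13) since 12·12 = 144 ≡ 1, so λ ≡ 1.
  x = λ² - 9 - 8 = 1 - 17 ≡ 10; y = λ·(9 - 10) - 11 ≡ 1. → (10, 1)
4G: (10, 1) + (8, 10). λ = (10 - 1)/(8 - 10) ≡ 9/11 mod 13. 11⁻¹ ≡ 6 (mod 13) since 11·6 = 66 ≡ 1, so λ ≡ 2.
  x = λ² - 10 - 8 = 4 - 18 ≡ 12; y = λ·(10 - 12) - 1 ≡ 8. → (12, 8)
5G: (12, 8) + (8, 10). λ = (10 - 8)/(8 - 12) ≡ 2/9 mod 13. 9⁻¹ ≡ 3 (mod 13), so λ ≡ 6.
  x = λ² - 12 - 8 = 36 - 20 ≡ 3; y = λ·(12 - 3) - 8 ≡ 7. → (3, 7)
6G: (3, 7) + (8, 10). λ = (10 - 7)/(8 - 3) ≡ 3/5 mod 13. 5⁻¹ ≡ 8 (mod 13) since 5·8 = 40 ≡ 1, so λ ≡ 11.
  x = λ² - 3 - 8 = 121 - 11 ≡ 6; y = λ·(3 - 6) - 7 ≡ 12. → (6, 12)
7G: (6, 12) + (8, 10). λ = (10 - 12)/(8 - 6) ≡ 11/2 mod 13. 2⁻¹ ≡ 7 (mod 13), so λ ≡ 12.
  x = λ² - 6 - 8 = 144 - 14 ≡ 0; y = λ·(6 - 0) - 12 ≡ 8. → (0, 8)
8G: (0, 8) + (8, 10). λ = (10 - 8)/(8 - 0) ≡ 2/8 mod 13. 8⁻¹ ≡ 5 (mod 13), so λ ≡ 10.
  x = λ² - 0 - 8 = 100 - 8 ≡ 1; y = λ·(0 - 1) - 8 ≡ 8. → (1, 8)
9G: (1, 8) + (8, 10). λ = (10 - 8)/(8 - 1) ≡ 2/7 mod 13. 7⁻¹ ≡ 2 (mod 13), so λ ≡ 4.
  x = λ² - 1 - 8 = 16 - 9 ≡ 7; y = λ·(1 - 7) - 8 ≡ 7. → (7, 7)
10G: (7, 7) + (8, 10). λ = (10 - 7)/(8 - 7) ≡ 3/1 mod 13. 1⁻¹ ≡ 1 (mod 13) since 1·1 = 1 ≡ 1, so λ ≡ 3.
  x = λ² - 7 - 8 = 9 - 15 ≡ 7; y = λ·(7 - 7) - 7 ≡ 6. → (7, 6)

(7, 6)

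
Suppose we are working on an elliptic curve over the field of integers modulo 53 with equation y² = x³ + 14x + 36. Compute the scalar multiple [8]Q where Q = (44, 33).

(47, 1)

Repeated addition: build up to 8Q.
2Q: tangent at (44, 33): λ = (3·44² + 14)/(2·33) ≡ 45/13. 13⁻¹ ≡ 49 (mod 53), so λ ≡ 45·49 ≡ 32.
  x = λ² - 44 - 44 = 1024 - 88 ≡ 35; y = λ·(44 - 35) - 33 ≡ 43. → (35, 43)
3Q: (35, 43) + (44, 33). λ = (33 - 43)/(44 - 35) ≡ 43/9 mod 53. 9⁻¹ ≡ 6 (mod 53) since 9·6 = 54 ≡ 1, so λ ≡ 46.
  x = λ² - 35 - 44 = 2116 - 79 ≡ 23; y = λ·(35 - 23) - 43 ≡ 32. → (23, 32)
4Q: (23, 32) + (44, 33). λ = (33 - 32)/(44 - 23) ≡ 1/21 mod 53. 21⁻¹ ≡ 48 (mod 53), so λ ≡ 48.
  x = λ² - 23 - 44 = 2304 - 67 ≡ 11; y = λ·(23 - 11) - 32 ≡ 14. → (11, 14)
5Q: (11, 14) + (44, 33). λ = (33 - 14)/(44 - 11) ≡ 19/33 mod 53. 33⁻¹ ≡ 45 (mod 53) since 33·45 = 1485 ≡ 1, so λ ≡ 7.
  x = λ² - 11 - 44 = 49 - 55 ≡ 47; y = λ·(11 - 47) - 14 ≡ 52. → (47, 52)
6Q: (47, 52) + (44, 33). λ = (33 - 52)/(44 - 47) ≡ 34/50 mod 53. 50⁻¹ ≡ 35 (mod 53) since 50·35 = 1750 ≡ 1, so λ ≡ 24.
  x = λ² - 47 - 44 = 576 - 91 ≡ 8; y = λ·(47 - 8) - 52 ≡ 36. → (8, 36)
7Q: (8, 36) + (44, 33). λ = (33 - 36)/(44 - 8) ≡ 50/36 mod 53. 36⁻¹ ≡ 28 (mod 53), so λ ≡ 22.
  x = λ² - 8 - 44 = 484 - 52 ≡ 8; y = λ·(8 - 8) - 36 ≡ 17. → (8, 17)
8Q: (8, 17) + (44, 33). λ = (33 - 17)/(44 - 8) ≡ 16/36 mod 53. 36⁻¹ ≡ 28 (mod 53) since 36·28 = 1008 ≡ 1, so λ ≡ 24.
  x = λ² - 8 - 44 = 576 - 52 ≡ 47; y = λ·(8 - 47) - 17 ≡ 1. → (47, 1)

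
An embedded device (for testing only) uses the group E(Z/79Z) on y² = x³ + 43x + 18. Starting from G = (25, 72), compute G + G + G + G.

Double-and-add on 4 = (100)₂. Start with G = (25, 72) for the leading 1-bit.
double: tangent at (25, 72): λ = (3·25² + 43)/(2·72) ≡ 22/65. 65⁻¹ ≡ 62 (mod 79), so λ ≡ 22·62 ≡ 21.
  x = λ² - 25 - 25 = 441 - 50 ≡ 75; y = λ·(25 - 75) - 72 ≡ 63. → (75, 63)
double: tangent at (75, 63): λ = (3·75² + 43)/(2·63) ≡ 12/47. 47⁻¹ ≡ 37 (mod 79) since 47·37 = 1739 ≡ 1, so λ ≡ 12·37 ≡ 49.
  x = λ² - 75 - 75 = 2401 - 150 ≡ 39; y = λ·(75 - 39) - 63 ≡ 42. → (39, 42)

(39, 42)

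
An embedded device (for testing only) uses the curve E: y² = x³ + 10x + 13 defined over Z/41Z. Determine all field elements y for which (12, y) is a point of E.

x³ + 10x + 13 = 1861 ≡ 16 (mod 41).
Square roots of 16 mod 41: 4 and 37 (since 4² = 16 ≡ 16).

4, 37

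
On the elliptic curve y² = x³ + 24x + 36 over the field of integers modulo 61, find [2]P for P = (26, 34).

(50, 24)

tangent at (26, 34): λ = (3·26² + 24)/(2·34) ≡ 39/7. 7⁻¹ ≡ 35 (mod 61) since 7·35 = 245 ≡ 1, so λ ≡ 39·35 ≡ 23.
  x = λ² - 26 - 26 = 529 - 52 ≡ 50; y = λ·(26 - 50) - 34 ≡ 24. → (50, 24)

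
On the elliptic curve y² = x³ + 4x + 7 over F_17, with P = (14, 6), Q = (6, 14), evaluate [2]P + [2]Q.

First 2P:
Repeated addition: build up to 2P.
2P: tangent at (14, 6): λ = (3·14² + 4)/(2·6) ≡ 14/12. 12⁻¹ ≡ 10 (mod 17), so λ ≡ 14·10 ≡ 4.
  x = λ² - 14 - 14 = 16 - 28 ≡ 5; y = λ·(14 - 5) - 6 ≡ 13. → (5, 13)
2P = (5, 13).
Next 2Q:
Repeated addition: build up to 2Q.
2Q: tangent at (6, 14): λ = (3·6² + 4)/(2·14) ≡ 10/11. 11⁻¹ ≡ 14 (mod 17), so λ ≡ 10·14 ≡ 4.
  x = λ² - 6 - 6 = 16 - 12 ≡ 4; y = λ·(6 - 4) - 14 ≡ 11. → (4, 11)
2Q = (4, 11).
Finally 2P + 2Q:
(5, 13) + (4, 11). λ = (11 - 13)/(4 - 5) ≡ 15/16 mod 17. 16⁻¹ ≡ 16 (mod 17) since 16·16 = 256 ≡ 1, so λ ≡ 2.
  x = λ² - 5 - 4 = 4 - 9 ≡ 12; y = λ·(5 - 12) - 13 ≡ 7. → (12, 7)

(12, 7)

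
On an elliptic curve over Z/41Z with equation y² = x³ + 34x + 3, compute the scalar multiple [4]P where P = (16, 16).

(25, 23)

Double-and-add on 4 = (100)₂. Start with P = (16, 16) for the leading 1-bit.
double: tangent at (16, 16): λ = (3·16² + 34)/(2·16) ≡ 23/32. 32⁻¹ ≡ 9 (mod 41), so λ ≡ 23·9 ≡ 2.
  x = λ² - 16 - 16 = 4 - 32 ≡ 13; y = λ·(16 - 13) - 16 ≡ 31. → (13, 31)
double: tangent at (13, 31): λ = (3·13² + 34)/(2·31) ≡ 8/21. 21⁻¹ ≡ 2 (mod 41), so λ ≡ 8·2 ≡ 16.
  x = λ² - 13 - 13 = 256 - 26 ≡ 25; y = λ·(13 - 25) - 31 ≡ 23. → (25, 23)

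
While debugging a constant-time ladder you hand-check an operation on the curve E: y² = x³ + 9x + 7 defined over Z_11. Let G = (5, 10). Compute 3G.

Repeated addition: build up to 3G.
2G: tangent at (5, 10): λ = (3·5² + 9)/(2·10) ≡ 7/9. 9⁻¹ ≡ 5 (mod 11), so λ ≡ 7·5 ≡ 2.
  x = λ² - 5 - 5 = 4 - 10 ≡ 5; y = λ·(5 - 5) - 10 ≡ 1. → (5, 1)
3G: (5, 1) + (5, 10): same x and y₁ ≡ -y₂, so the sum is the point at infinity.

O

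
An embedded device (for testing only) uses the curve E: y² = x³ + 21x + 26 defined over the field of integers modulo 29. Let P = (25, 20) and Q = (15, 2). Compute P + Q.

(5, 16)

(25, 20) + (15, 2). λ = (2 - 20)/(15 - 25) ≡ 11/19 mod 29. 19⁻¹ ≡ 26 (mod 29), so λ ≡ 25.
  x = λ² - 25 - 15 = 625 - 40 ≡ 5; y = λ·(25 - 5) - 20 ≡ 16. → (5, 16)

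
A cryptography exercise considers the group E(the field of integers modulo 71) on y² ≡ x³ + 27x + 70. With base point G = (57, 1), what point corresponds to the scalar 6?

Repeated addition: build up to 6G.
2G: tangent at (57, 1): λ = (3·57² + 27)/(2·1) ≡ 47/2. 2⁻¹ ≡ 36 (mod 71) since 2·36 = 72 ≡ 1, so λ ≡ 47·36 ≡ 59.
  x = λ² - 57 - 57 = 3481 - 114 ≡ 30; y = λ·(57 - 30) - 1 ≡ 30. → (30, 30)
3G: (30, 30) + (57, 1). λ = (1 - 30)/(57 - 30) ≡ 42/27 mod 71. 27⁻¹ ≡ 50 (mod 71), so λ ≡ 41.
  x = λ² - 30 - 57 = 1681 - 87 ≡ 32; y = λ·(30 - 32) - 30 ≡ 30. → (32, 30)
4G: (32, 30) + (57, 1). λ = (1 - 30)/(57 - 32) ≡ 42/25 mod 71. 25⁻¹ ≡ 54 (mod 71), so λ ≡ 67.
  x = λ² - 32 - 57 = 4489 - 89 ≡ 69; y = λ·(32 - 69) - 30 ≡ 47. → (69, 47)
5G: (69, 47) + (57, 1). λ = (1 - 47)/(57 - 69) ≡ 25/59 mod 71. 59⁻¹ ≡ 65 (mod 71) since 59·65 = 3835 ≡ 1, so λ ≡ 63.
  x = λ² - 69 - 57 = 3969 - 126 ≡ 9; y = λ·(69 - 9) - 47 ≡ 41. → (9, 41)
6G: (9, 41) + (57, 1). λ = (1 - 41)/(57 - 9) ≡ 31/48 mod 71. 48⁻¹ ≡ 37 (mod 71), so λ ≡ 11.
  x = λ² - 9 - 57 = 121 - 66 ≡ 55; y = λ·(9 - 55) - 41 ≡ 21. → (55, 21)

(55, 21)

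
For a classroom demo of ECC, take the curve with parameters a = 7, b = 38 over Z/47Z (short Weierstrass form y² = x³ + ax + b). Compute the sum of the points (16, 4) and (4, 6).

(44, 32)

(16, 4) + (4, 6). λ = (6 - 4)/(4 - 16) ≡ 2/35 mod 47. 35⁻¹ ≡ 43 (mod 47), so λ ≡ 39.
  x = λ² - 16 - 4 = 1521 - 20 ≡ 44; y = λ·(16 - 44) - 4 ≡ 32. → (44, 32)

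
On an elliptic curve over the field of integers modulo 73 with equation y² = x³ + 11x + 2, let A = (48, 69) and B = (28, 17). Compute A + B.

(68, 25)

(48, 69) + (28, 17). λ = (17 - 69)/(28 - 48) ≡ 21/53 mod 73. 53⁻¹ ≡ 62 (mod 73), so λ ≡ 61.
  x = λ² - 48 - 28 = 3721 - 76 ≡ 68; y = λ·(48 - 68) - 69 ≡ 25. → (68, 25)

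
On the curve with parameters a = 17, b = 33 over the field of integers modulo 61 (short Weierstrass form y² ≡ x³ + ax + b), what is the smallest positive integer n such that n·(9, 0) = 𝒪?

2

2P: (9, 0) + (9, 0): same x and y₁ ≡ -y₂, so the sum is 𝒪.
2P = 𝒪, so the order is 2.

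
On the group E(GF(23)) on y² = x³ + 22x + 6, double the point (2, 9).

tangent at (2, 9): λ = (3·2² + 22)/(2·9) ≡ 11/18. 18⁻¹ ≡ 9 (mod 23), so λ ≡ 11·9 ≡ 7.
  x = λ² - 2 - 2 = 49 - 4 ≡ 22; y = λ·(2 - 22) - 9 ≡ 12. → (22, 12)

(22, 12)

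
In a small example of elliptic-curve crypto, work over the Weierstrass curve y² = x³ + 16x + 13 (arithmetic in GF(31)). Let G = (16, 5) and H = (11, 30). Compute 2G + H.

First 2G:
Repeated addition: build up to 2G.
2G: tangent at (16, 5): λ = (3·16² + 16)/(2·5) ≡ 9/10. 10⁻¹ ≡ 28 (mod 31), so λ ≡ 9·28 ≡ 4.
  x = λ² - 16 - 16 = 16 - 32 ≡ 15; y = λ·(16 - 15) - 5 ≡ 30. → (15, 30)
2G = (15, 30).
Finally 2G + H:
(15, 30) + (11, 30). λ = (30 - 30)/(11 - 15) ≡ 0/27 mod 31. 27⁻¹ ≡ 23 (mod 31), so λ ≡ 0.
  x = λ² - 15 - 11 = 0 - 26 ≡ 5; y = λ·(15 - 5) - 30 ≡ 1. → (5, 1)

(5, 1)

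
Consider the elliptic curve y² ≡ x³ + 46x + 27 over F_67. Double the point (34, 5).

(8, 6)

tangent at (34, 5): λ = (3·34² + 46)/(2·5) ≡ 30/10. 10⁻¹ ≡ 47 (mod 67), so λ ≡ 30·47 ≡ 3.
  x = λ² - 34 - 34 = 9 - 68 ≡ 8; y = λ·(34 - 8) - 5 ≡ 6. → (8, 6)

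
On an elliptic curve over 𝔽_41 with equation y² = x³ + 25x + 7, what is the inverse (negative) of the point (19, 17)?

(19, 24)

-(19, 17) = (19, -17 mod 41) = (19, 24).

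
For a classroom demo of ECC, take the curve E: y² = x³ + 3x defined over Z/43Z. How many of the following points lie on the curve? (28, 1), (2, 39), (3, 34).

0

(28, 1): 1² ≡ 1, rhs ≡ 20 → off.
(2, 39): 39² ≡ 16, rhs ≡ 14 → off.
(3, 34): 34² ≡ 38, rhs ≡ 36 → off.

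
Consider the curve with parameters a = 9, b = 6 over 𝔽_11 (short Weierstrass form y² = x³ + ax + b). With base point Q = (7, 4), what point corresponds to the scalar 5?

Repeated addition: build up to 5Q.
2Q: tangent at (7, 4): λ = (3·7² + 9)/(2·4) ≡ 2/8. 8⁻¹ ≡ 7 (mod 11) since 8·7 = 56 ≡ 1, so λ ≡ 2·7 ≡ 3.
  x = λ² - 7 - 7 = 9 - 14 ≡ 6; y = λ·(7 - 6) - 4 ≡ 10. → (6, 10)
3Q: (6, 10) + (7, 4). λ = (4 - 10)/(7 - 6) ≡ 5/1 mod 11. 1⁻¹ ≡ 1 (mod 11), so λ ≡ 5.
  x = λ² - 6 - 7 = 25 - 13 ≡ 1; y = λ·(6 - 1) - 10 ≡ 4. → (1, 4)
4Q: (1, 4) + (7, 4). λ = (4 - 4)/(7 - 1) ≡ 0/6 mod 11. 6⁻¹ ≡ 2 (mod 11) since 6·2 = 12 ≡ 1, so λ ≡ 0.
  x = λ² - 1 - 7 = 0 - 8 ≡ 3; y = λ·(1 - 3) - 4 ≡ 7. → (3, 7)
5Q: (3, 7) + (7, 4). λ = (4 - 7)/(7 - 3) ≡ 8/4 mod 11. 4⁻¹ ≡ 3 (mod 11) since 4·3 = 12 ≡ 1, so λ ≡ 2.
  x = λ² - 3 - 7 = 4 - 10 ≡ 5; y = λ·(3 - 5) - 7 ≡ 0. → (5, 0)

(5, 0)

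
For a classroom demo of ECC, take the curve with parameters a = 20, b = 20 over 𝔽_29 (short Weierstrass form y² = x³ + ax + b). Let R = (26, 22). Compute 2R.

(26, 7)

tangent at (26, 22): λ = (3·26² + 20)/(2·22) ≡ 18/15. 15⁻¹ ≡ 2 (mod 29) since 15·2 = 30 ≡ 1, so λ ≡ 18·2 ≡ 7.
  x = λ² - 26 - 26 = 49 - 52 ≡ 26; y = λ·(26 - 26) - 22 ≡ 7. → (26, 7)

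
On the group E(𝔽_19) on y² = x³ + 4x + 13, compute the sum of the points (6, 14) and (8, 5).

(11, 18)

(6, 14) + (8, 5). λ = (5 - 14)/(8 - 6) ≡ 10/2 mod 19. 2⁻¹ ≡ 10 (mod 19), so λ ≡ 5.
  x = λ² - 6 - 8 = 25 - 14 ≡ 11; y = λ·(6 - 11) - 14 ≡ 18. → (11, 18)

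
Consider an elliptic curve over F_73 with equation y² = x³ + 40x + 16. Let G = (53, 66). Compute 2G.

(59, 17)

tangent at (53, 66): λ = (3·53² + 40)/(2·66) ≡ 72/59. 59⁻¹ ≡ 26 (mod 73), so λ ≡ 72·26 ≡ 47.
  x = λ² - 53 - 53 = 2209 - 106 ≡ 59; y = λ·(53 - 59) - 66 ≡ 17. → (59, 17)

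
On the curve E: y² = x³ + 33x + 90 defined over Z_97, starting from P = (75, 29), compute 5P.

Double-and-add on 5 = (101)₂. Start with P = (75, 29) for the leading 1-bit.
double: tangent at (75, 29): λ = (3·75² + 33)/(2·29) ≡ 30/58. 58⁻¹ ≡ 92 (mod 97), so λ ≡ 30·92 ≡ 44.
  x = λ² - 75 - 75 = 1936 - 150 ≡ 40; y = λ·(75 - 40) - 29 ≡ 56. → (40, 56)
double: tangent at (40, 56): λ = (3·40² + 33)/(2·56) ≡ 80/15. 15⁻¹ ≡ 13 (mod 97), so λ ≡ 80·13 ≡ 70.
  x = λ² - 40 - 40 = 4900 - 80 ≡ 67; y = λ·(40 - 67) - 56 ≡ 91. → (67, 91)
add P: (67, 91) + (75, 29). λ = (29 - 91)/(75 - 67) ≡ 35/8 mod 97. 8⁻¹ ≡ 85 (mod 97), so λ ≡ 65.
  x = λ² - 67 - 75 = 4225 - 142 ≡ 9; y = λ·(67 - 9) - 91 ≡ 90. → (9, 90)

(9, 90)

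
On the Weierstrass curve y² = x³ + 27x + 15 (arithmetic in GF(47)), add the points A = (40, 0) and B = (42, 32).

(40, 0) + (42, 32). λ = (32 - 0)/(42 - 40) ≡ 32/2 mod 47. 2⁻¹ ≡ 24 (mod 47) since 2·24 = 48 ≡ 1, so λ ≡ 16.
  x = λ² - 40 - 42 = 256 - 82 ≡ 33; y = λ·(40 - 33) - 0 ≡ 18. → (33, 18)

(33, 18)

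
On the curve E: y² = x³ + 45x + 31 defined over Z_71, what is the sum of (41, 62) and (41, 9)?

O

The two points share x = 41 and their y-coordinates satisfy 62 + 9 ≡ 0 (mod 71), so they are inverses. Their sum is O.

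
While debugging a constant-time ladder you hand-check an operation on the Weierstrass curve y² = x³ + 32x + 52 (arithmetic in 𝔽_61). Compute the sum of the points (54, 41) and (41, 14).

(54, 41) + (41, 14). λ = (14 - 41)/(41 - 54) ≡ 34/48 mod 61. 48⁻¹ ≡ 14 (mod 61) since 48·14 = 672 ≡ 1, so λ ≡ 49.
  x = λ² - 54 - 41 = 2401 - 95 ≡ 49; y = λ·(54 - 49) - 41 ≡ 21. → (49, 21)

(49, 21)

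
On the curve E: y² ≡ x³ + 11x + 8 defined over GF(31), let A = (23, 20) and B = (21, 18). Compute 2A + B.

First 2A:
Repeated addition: build up to 2A.
2A: tangent at (23, 20): λ = (3·23² + 11)/(2·20) ≡ 17/9. 9⁻¹ ≡ 7 (mod 31), so λ ≡ 17·7 ≡ 26.
  x = λ² - 23 - 23 = 676 - 46 ≡ 10; y = λ·(23 - 10) - 20 ≡ 8. → (10, 8)
2A = (10, 8).
Finally 2A + B:
(10, 8) + (21, 18). λ = (18 - 8)/(21 - 10) ≡ 10/11 mod 31. 11⁻¹ ≡ 17 (mod 31), so λ ≡ 15.
  x = λ² - 10 - 21 = 225 - 31 ≡ 8; y = λ·(10 - 8) - 8 ≡ 22. → (8, 22)

(8, 22)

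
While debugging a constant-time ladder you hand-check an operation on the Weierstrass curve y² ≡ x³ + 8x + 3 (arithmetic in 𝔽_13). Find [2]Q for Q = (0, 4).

(1, 8)

tangent at (0, 4): λ = (3·0² + 8)/(2·4) ≡ 8/8. 8⁻¹ ≡ 5 (mod 13) since 8·5 = 40 ≡ 1, so λ ≡ 8·5 ≡ 1.
  x = λ² - 0 - 0 = 1 - 0 ≡ 1; y = λ·(0 - 1) - 4 ≡ 8. → (1, 8)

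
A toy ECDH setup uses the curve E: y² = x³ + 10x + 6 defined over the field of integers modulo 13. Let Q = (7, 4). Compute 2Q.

tangent at (7, 4): λ = (3·7² + 10)/(2·4) ≡ 1/8. 8⁻¹ ≡ 5 (mod 13) since 8·5 = 40 ≡ 1, so λ ≡ 1·5 ≡ 5.
  x = λ² - 7 - 7 = 25 - 14 ≡ 11; y = λ·(7 - 11) - 4 ≡ 2. → (11, 2)

(11, 2)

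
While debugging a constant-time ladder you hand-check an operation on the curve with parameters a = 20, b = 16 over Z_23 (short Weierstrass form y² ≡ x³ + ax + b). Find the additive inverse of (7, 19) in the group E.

-(7, 19) = (7, -19 mod 23) = (7, 4).

(7, 4)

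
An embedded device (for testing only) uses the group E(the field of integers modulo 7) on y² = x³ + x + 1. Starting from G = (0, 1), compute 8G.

Double-and-add on 8 = (1000)₂. Start with G = (0, 1) for the leading 1-bit.
double: tangent at (0, 1): λ = (3·0² + 1)/(2·1) ≡ 1/2. 2⁻¹ ≡ 4 (mod 7), so λ ≡ 1·4 ≡ 4.
  x = λ² - 0 - 0 = 16 - 0 ≡ 2; y = λ·(0 - 2) - 1 ≡ 5. → (2, 5)
double: tangent at (2, 5): λ = (3·2² + 1)/(2·5) ≡ 6/3. 3⁻¹ ≡ 5 (mod 7), so λ ≡ 6·5 ≡ 2.
  x = λ² - 2 - 2 = 4 - 4 ≡ 0; y = λ·(2 - 0) - 5 ≡ 6. → (0, 6)
double: tangent at (0, 6): λ = (3·0² + 1)/(2·6) ≡ 1/5. 5⁻¹ ≡ 3 (mod 7) since 5·3 = 15 ≡ 1, so λ ≡ 1·3 ≡ 3.
  x = λ² - 0 - 0 = 9 - 0 ≡ 2; y = λ·(0 - 2) - 6 ≡ 2. → (2, 2)

(2, 2)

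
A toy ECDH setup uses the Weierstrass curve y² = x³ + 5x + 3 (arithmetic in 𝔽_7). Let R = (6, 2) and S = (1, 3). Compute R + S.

(6, 2) + (1, 3). λ = (3 - 2)/(1 - 6) ≡ 1/2 mod 7. 2⁻¹ ≡ 4 (mod 7), so λ ≡ 4.
  x = λ² - 6 - 1 = 16 - 7 ≡ 2; y = λ·(6 - 2) - 2 ≡ 0. → (2, 0)

(2, 0)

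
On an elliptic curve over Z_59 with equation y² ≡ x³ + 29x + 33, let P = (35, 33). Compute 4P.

Double-and-add on 4 = (100)₂. Start with P = (35, 33) for the leading 1-bit.
double: tangent at (35, 33): λ = (3·35² + 29)/(2·33) ≡ 46/7. 7⁻¹ ≡ 17 (mod 59) since 7·17 = 119 ≡ 1, so λ ≡ 46·17 ≡ 15.
  x = λ² - 35 - 35 = 225 - 70 ≡ 37; y = λ·(35 - 37) - 33 ≡ 55. → (37, 55)
double: tangent at (37, 55): λ = (3·37² + 29)/(2·55) ≡ 6/51. 51⁻¹ ≡ 22 (mod 59), so λ ≡ 6·22 ≡ 14.
  x = λ² - 37 - 37 = 196 - 74 ≡ 4; y = λ·(37 - 4) - 55 ≡ 53. → (4, 53)

(4, 53)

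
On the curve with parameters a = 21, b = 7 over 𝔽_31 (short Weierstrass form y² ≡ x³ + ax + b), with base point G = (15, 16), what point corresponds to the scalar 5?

Double-and-add on 5 = (101)₂. Start with G = (15, 16) for the leading 1-bit.
double: tangent at (15, 16): λ = (3·15² + 21)/(2·16) ≡ 14/1. 1⁻¹ ≡ 1 (mod 31), so λ ≡ 14·1 ≡ 14.
  x = λ² - 15 - 15 = 196 - 30 ≡ 11; y = λ·(15 - 11) - 16 ≡ 9. → (11, 9)
double: tangent at (11, 9): λ = (3·11² + 21)/(2·9) ≡ 12/18. 18⁻¹ ≡ 19 (mod 31), so λ ≡ 12·19 ≡ 11.
  x = λ² - 11 - 11 = 121 - 22 ≡ 6; y = λ·(11 - 6) - 9 ≡ 15. → (6, 15)
add G: (6, 15) + (15, 16). λ = (16 - 15)/(15 - 6) ≡ 1/9 mod 31. 9⁻¹ ≡ 7 (mod 31), so λ ≡ 7.
  x = λ² - 6 - 15 = 49 - 21 ≡ 28; y = λ·(6 - 28) - 15 ≡ 17. → (28, 17)

(28, 17)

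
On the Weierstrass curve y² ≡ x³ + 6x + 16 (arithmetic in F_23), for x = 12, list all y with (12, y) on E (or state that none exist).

x³ + 6x + 16 = 1816 ≡ 22 (mod 23).
22 is a non-residue mod 23; no y exists.

none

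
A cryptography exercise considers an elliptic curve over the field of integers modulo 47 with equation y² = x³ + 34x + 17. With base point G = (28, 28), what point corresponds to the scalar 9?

Double-and-add on 9 = (1001)₂. Start with G = (28, 28) for the leading 1-bit.
double: tangent at (28, 28): λ = (3·28² + 34)/(2·28) ≡ 36/9. 9⁻¹ ≡ 21 (mod 47) since 9·21 = 189 ≡ 1, so λ ≡ 36·21 ≡ 4.
  x = λ² - 28 - 28 = 16 - 56 ≡ 7; y = λ·(28 - 7) - 28 ≡ 9. → (7, 9)
double: tangent at (7, 9): λ = (3·7² + 34)/(2·9) ≡ 40/18. 18⁻¹ ≡ 34 (mod 47), so λ ≡ 40·34 ≡ 44.
  x = λ² - 7 - 7 = 1936 - 14 ≡ 42; y = λ·(7 - 42) - 9 ≡ 2. → (42, 2)
double: tangent at (42, 2): λ = (3·42² + 34)/(2·2) ≡ 15/4. 4⁻¹ ≡ 12 (mod 47), so λ ≡ 15·12 ≡ 39.
  x = λ² - 42 - 42 = 1521 - 84 ≡ 27; y = λ·(42 - 27) - 2 ≡ 19. → (27, 19)
add G: (27, 19) + (28, 28). λ = (28 - 19)/(28 - 27) ≡ 9/1 mod 47. 1⁻¹ ≡ 1 (mod 47) since 1·1 = 1 ≡ 1, so λ ≡ 9.
  x = λ² - 27 - 28 = 81 - 55 ≡ 26; y = λ·(27 - 26) - 19 ≡ 37. → (26, 37)

(26, 37)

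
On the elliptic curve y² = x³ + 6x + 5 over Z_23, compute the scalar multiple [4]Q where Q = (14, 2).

(20, 11)

Double-and-add on 4 = (100)₂. Start with Q = (14, 2) for the leading 1-bit.
double: tangent at (14, 2): λ = (3·14² + 6)/(2·2) ≡ 19/4. 4⁻¹ ≡ 6 (mod 23), so λ ≡ 19·6 ≡ 22.
  x = λ² - 14 - 14 = 484 - 28 ≡ 19; y = λ·(14 - 19) - 2 ≡ 3. → (19, 3)
double: tangent at (19, 3): λ = (3·19² + 6)/(2·3) ≡ 8/6. 6⁻¹ ≡ 4 (mod 23), so λ ≡ 8·4 ≡ 9.
  x = λ² - 19 - 19 = 81 - 38 ≡ 20; y = λ·(19 - 20) - 3 ≡ 11. → (20, 11)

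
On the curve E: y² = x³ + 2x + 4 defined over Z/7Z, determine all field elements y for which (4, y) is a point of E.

x³ + 2x + 4 = 76 ≡ 6 (mod 7).
6 is a non-residue mod 7; no y exists.

none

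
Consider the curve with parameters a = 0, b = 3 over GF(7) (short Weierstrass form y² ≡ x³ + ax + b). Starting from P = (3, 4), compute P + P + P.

(6, 4)

Repeated addition: build up to 3P.
2P: tangent at (3, 4): λ = (3·3² + 0)/(2·4) ≡ 6/1. 1⁻¹ ≡ 1 (mod 7) since 1·1 = 1 ≡ 1, so λ ≡ 6·1 ≡ 6.
  x = λ² - 3 - 3 = 36 - 6 ≡ 2; y = λ·(3 - 2) - 4 ≡ 2. → (2, 2)
3P: (2, 2) + (3, 4). λ = (4 - 2)/(3 - 2) ≡ 2/1 mod 7. 1⁻¹ ≡ 1 (mod 7), so λ ≡ 2.
  x = λ² - 2 - 3 = 4 - 5 ≡ 6; y = λ·(2 - 6) - 2 ≡ 4. → (6, 4)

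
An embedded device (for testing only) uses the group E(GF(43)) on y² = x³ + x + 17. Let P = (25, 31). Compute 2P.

(3, 41)

tangent at (25, 31): λ = (3·25² + 1)/(2·31) ≡ 27/19. 19⁻¹ ≡ 34 (mod 43) since 19·34 = 646 ≡ 1, so λ ≡ 27·34 ≡ 15.
  x = λ² - 25 - 25 = 225 - 50 ≡ 3; y = λ·(25 - 3) - 31 ≡ 41. → (3, 41)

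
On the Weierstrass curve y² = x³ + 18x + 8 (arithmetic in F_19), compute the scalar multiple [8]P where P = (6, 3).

Repeated addition: build up to 8P.
2P: tangent at (6, 3): λ = (3·6² + 18)/(2·3) ≡ 12/6. 6⁻¹ ≡ 16 (mod 19) since 6·16 = 96 ≡ 1, so λ ≡ 12·16 ≡ 2.
  x = λ² - 6 - 6 = 4 - 12 ≡ 11; y = λ·(6 - 11) - 3 ≡ 6. → (11, 6)
3P: (11, 6) + (6, 3). λ = (3 - 6)/(6 - 11) ≡ 16/14 mod 19. 14⁻¹ ≡ 15 (mod 19) since 14·15 = 210 ≡ 1, so λ ≡ 12.
  x = λ² - 11 - 6 = 144 - 17 ≡ 13; y = λ·(11 - 13) - 6 ≡ 8. → (13, 8)
4P: (13, 8) + (6, 3). λ = (3 - 8)/(6 - 13) ≡ 14/12 mod 19. 12⁻¹ ≡ 8 (mod 19), so λ ≡ 17.
  x = λ² - 13 - 6 = 289 - 19 ≡ 4; y = λ·(13 - 4) - 8 ≡ 12. → (4, 12)
5P: (4, 12) + (6, 3). λ = (3 - 12)/(6 - 4) ≡ 10/2 mod 19. 2⁻¹ ≡ 10 (mod 19) since 2·10 = 20 ≡ 1, so λ ≡ 5.
  x = λ² - 4 - 6 = 25 - 10 ≡ 15; y = λ·(4 - 15) - 12 ≡ 9. → (15, 9)
6P: (15, 9) + (6, 3). λ = (3 - 9)/(6 - 15) ≡ 13/10 mod 19. 10⁻¹ ≡ 2 (mod 19), so λ ≡ 7.
  x = λ² - 15 - 6 = 49 - 21 ≡ 9; y = λ·(15 - 9) - 9 ≡ 14. → (9, 14)
7P: (9, 14) + (6, 3). λ = (3 - 14)/(6 - 9) ≡ 8/16 mod 19. 16⁻¹ ≡ 6 (mod 19), so λ ≡ 10.
  x = λ² - 9 - 6 = 100 - 15 ≡ 9; y = λ·(9 - 9) - 14 ≡ 5. → (9, 5)
8P: (9, 5) + (6, 3). λ = (3 - 5)/(6 - 9) ≡ 17/16 mod 19. 16⁻¹ ≡ 6 (mod 19), so λ ≡ 7.
  x = λ² - 9 - 6 = 49 - 15 ≡ 15; y = λ·(9 - 15) - 5 ≡ 10. → (15, 10)

(15, 10)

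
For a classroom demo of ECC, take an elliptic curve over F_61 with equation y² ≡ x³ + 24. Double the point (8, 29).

(54, 48)

tangent at (8, 29): λ = (3·8² + 0)/(2·29) ≡ 9/58. 58⁻¹ ≡ 20 (mod 61), so λ ≡ 9·20 ≡ 58.
  x = λ² - 8 - 8 = 3364 - 16 ≡ 54; y = λ·(8 - 54) - 29 ≡ 48. → (54, 48)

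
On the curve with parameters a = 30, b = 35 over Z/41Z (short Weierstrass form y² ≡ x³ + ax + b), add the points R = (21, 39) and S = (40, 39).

(21, 39) + (40, 39). λ = (39 - 39)/(40 - 21) ≡ 0/19 mod 41. 19⁻¹ ≡ 13 (mod 41), so λ ≡ 0.
  x = λ² - 21 - 40 = 0 - 61 ≡ 21; y = λ·(21 - 21) - 39 ≡ 2. → (21, 2)

(21, 2)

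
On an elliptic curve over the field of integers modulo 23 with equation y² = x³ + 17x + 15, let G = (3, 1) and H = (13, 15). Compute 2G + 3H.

First 2G:
Repeated addition: build up to 2G.
2G: tangent at (3, 1): λ = (3·3² + 17)/(2·1) ≡ 21/2. 2⁻¹ ≡ 12 (mod 23), so λ ≡ 21·12 ≡ 22.
  x = λ² - 3 - 3 = 484 - 6 ≡ 18; y = λ·(3 - 18) - 1 ≡ 14. → (18, 14)
2G = (18, 14).
Next 3H:
Repeated addition: build up to 3H.
2H: tangent at (13, 15): λ = (3·13² + 17)/(2·15) ≡ 18/7. 7⁻¹ ≡ 10 (mod 23), so λ ≡ 18·10 ≡ 19.
  x = λ² - 13 - 13 = 361 - 26 ≡ 13; y = λ·(13 - 13) - 15 ≡ 8. → (13, 8)
3H: (13, 8) + (13, 15): same x and y₁ ≡ -y₂, so the sum is the point at infinity.
3H = the point at infinity.
Finally 2G + 3H:
(18, 14) + the point at infinity = (18, 14) (identity).

(18, 14)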